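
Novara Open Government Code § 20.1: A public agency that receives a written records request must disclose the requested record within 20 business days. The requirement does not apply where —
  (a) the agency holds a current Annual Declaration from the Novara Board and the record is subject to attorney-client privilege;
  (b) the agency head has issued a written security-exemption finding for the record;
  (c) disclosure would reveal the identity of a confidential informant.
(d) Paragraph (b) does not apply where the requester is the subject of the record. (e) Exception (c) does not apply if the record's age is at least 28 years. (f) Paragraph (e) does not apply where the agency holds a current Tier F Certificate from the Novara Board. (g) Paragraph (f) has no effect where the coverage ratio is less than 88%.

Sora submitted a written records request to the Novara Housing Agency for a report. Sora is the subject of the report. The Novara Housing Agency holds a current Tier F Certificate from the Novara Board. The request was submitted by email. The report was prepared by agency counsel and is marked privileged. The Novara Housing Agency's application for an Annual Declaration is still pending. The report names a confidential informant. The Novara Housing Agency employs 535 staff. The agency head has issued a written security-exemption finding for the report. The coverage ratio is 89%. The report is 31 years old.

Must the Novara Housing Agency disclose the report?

No — exception (c) applies; the Novara Housing Agency is not required to disclose the report.

Exception (a) fails — no current Annual Declaration is held.
Exception (b): a written security-exemption finding has been issued — every condition holds. Turning to paragraph (d): (d) operates against (b): Sora is the subject of the report. Exception (b) does not apply.
All of (c)'s requirements are met (the report names a confidential informant). As to paragraphs (e)–(g): (e) would limit (c) — the record's age is 31 years, meeting the 28 years threshold — but (f) sets (e) aside: (f) operates against (e): a current Tier F Certificate is held. (g) is inapplicable (the coverage ratio is 89%, not less than 88%), so (f) stands. Exception (c) stands.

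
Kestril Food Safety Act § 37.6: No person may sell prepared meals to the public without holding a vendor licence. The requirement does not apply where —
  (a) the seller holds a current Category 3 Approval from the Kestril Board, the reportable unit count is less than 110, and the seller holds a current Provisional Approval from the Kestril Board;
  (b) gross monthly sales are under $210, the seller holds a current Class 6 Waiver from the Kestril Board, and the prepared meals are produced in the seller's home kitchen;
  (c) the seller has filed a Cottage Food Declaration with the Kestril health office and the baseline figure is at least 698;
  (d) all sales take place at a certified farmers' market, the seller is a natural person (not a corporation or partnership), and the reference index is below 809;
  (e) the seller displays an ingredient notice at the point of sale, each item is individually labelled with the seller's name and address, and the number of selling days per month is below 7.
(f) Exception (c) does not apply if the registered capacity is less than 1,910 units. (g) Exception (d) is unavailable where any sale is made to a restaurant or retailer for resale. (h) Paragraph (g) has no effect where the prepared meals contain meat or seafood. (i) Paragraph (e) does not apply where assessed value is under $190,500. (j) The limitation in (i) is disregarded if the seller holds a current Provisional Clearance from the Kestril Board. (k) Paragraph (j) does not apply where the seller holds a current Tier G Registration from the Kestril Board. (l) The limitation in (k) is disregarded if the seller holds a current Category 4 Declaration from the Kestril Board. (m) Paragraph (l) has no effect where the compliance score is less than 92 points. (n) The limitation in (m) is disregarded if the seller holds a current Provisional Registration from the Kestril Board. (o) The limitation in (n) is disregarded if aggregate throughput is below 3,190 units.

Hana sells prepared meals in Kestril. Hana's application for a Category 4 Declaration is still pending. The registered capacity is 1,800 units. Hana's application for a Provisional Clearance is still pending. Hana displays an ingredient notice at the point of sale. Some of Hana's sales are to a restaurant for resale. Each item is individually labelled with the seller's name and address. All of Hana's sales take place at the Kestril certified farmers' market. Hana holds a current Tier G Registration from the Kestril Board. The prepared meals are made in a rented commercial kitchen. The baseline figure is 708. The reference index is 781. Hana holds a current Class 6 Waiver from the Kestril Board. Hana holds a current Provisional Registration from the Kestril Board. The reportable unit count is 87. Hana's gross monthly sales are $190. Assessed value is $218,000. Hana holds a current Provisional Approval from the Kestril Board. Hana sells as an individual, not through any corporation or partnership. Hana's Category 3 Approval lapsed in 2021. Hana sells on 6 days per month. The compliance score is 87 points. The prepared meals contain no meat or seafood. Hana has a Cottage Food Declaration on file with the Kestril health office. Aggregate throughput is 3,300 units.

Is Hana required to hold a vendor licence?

Exception (a) does not apply: the Category 3 Approval is not current.
Exception (b) does not apply: the prepared meals are made in a commercial kitchen, not a home kitchen.
Exception (c)'s conditions are all satisfied: a Cottage Food Declaration is on file; the baseline figure is 708, meeting the 698 threshold. However, paragraph (f) must be considered: (f) operates against (c): the registered capacity is 1,800 units, less than the 1,910 units limit. Exception (c) does not apply.
Exception (d) is satisfied on its face — all sales are at a certified farmers' market; the seller is a natural person; the reference index is 781, below the 809 limit. However, paragraphs (g)–(h) must be considered: (g) operates against (d): some sales are to a restaurant for resale. (h), which would lift (g), is inapplicable — the prepared meals contain no meat or seafood. (d) is therefore removed.
Exception (e): an ingredient notice is displayed; items are individually labelled; the number of selling days per month is 6, below the 7 limit — every condition holds. As to paragraphs (i)–(o): (i), which would limit (e), is not engaged: assessed value is $218,000, not under $190,500. Exception (e) stands.

No — exception (e) applies; Hana is not required to hold a vendor licence.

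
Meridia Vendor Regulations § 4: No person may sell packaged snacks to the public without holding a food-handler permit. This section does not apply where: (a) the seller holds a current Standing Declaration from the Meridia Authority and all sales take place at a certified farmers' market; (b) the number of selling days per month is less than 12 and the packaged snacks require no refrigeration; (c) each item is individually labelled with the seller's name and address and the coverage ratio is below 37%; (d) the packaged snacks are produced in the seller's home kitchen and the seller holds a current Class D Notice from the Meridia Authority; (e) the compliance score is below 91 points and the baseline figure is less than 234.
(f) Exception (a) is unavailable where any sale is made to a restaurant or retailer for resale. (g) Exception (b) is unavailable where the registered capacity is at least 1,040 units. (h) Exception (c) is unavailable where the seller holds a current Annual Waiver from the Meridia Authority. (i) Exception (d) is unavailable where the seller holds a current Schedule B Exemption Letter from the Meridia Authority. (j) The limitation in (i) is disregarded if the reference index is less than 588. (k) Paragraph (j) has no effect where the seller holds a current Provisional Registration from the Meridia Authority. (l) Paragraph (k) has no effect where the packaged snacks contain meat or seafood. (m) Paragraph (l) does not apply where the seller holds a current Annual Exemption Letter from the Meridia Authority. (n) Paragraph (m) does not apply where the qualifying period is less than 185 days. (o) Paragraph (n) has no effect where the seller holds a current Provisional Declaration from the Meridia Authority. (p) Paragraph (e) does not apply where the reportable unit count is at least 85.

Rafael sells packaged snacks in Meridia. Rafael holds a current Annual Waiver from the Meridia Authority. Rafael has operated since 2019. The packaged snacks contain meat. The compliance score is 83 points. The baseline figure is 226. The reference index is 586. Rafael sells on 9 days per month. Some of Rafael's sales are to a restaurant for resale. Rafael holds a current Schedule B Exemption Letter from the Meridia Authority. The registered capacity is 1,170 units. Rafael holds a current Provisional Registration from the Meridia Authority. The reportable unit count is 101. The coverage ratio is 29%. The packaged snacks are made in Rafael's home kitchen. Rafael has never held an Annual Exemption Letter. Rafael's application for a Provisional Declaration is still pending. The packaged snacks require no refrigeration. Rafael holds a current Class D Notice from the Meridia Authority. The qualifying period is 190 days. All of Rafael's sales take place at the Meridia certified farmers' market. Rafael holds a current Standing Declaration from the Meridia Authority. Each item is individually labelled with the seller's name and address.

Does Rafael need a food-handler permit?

No — exception (d) applies; Rafael is not required to hold a food-handler permit.

Exception (a): a current Standing Declaration is held; all sales are at a certified farmers' market — every condition holds. But applying paragraph (f): (f) operates against (a): some sales are to a restaurant for resale. (a) is therefore removed.
Exception (b): the number of selling days per month is 9, less than the 12 limit; the packaged snacks are shelf-stable — every condition holds. But applying paragraph (g): (g) applies — the registered capacity is 1,170 units, meeting the 1,040 units threshold. (b) is therefore removed.
Exception (c) is satisfied on its face — items are individually labelled; the coverage ratio is 29%, below the 37% limit. But: (h) operates against (c): a current Annual Waiver is held. So (c) is unavailable.
Exception (d): the packaged snacks are home-kitchen produced; a current Class D Notice is held — every condition holds. Applying paragraphs (i)–(o): (i) would limit (d) — a current Schedule B Exemption Letter is held — but (j) sets (i) aside: (j) applies — the reference index is 586, less than the 588 limit. (k) is triggered (a current Provisional Registration is held), but is overridden by (l): (l) operates against (k): the packaged snacks contain meat. (m) is not engaged (the Annual Exemption Letter is not current), so (l) stands. Exception (d) stands.
All of (e)'s requirements are met (the compliance score is 83 points, below the 91 points limit; the baseline figure is 226, less than the 234 limit). But applying paragraph (p): (p) applies — the reportable unit count is 101, meeting the 85 threshold. So (e) is unavailable.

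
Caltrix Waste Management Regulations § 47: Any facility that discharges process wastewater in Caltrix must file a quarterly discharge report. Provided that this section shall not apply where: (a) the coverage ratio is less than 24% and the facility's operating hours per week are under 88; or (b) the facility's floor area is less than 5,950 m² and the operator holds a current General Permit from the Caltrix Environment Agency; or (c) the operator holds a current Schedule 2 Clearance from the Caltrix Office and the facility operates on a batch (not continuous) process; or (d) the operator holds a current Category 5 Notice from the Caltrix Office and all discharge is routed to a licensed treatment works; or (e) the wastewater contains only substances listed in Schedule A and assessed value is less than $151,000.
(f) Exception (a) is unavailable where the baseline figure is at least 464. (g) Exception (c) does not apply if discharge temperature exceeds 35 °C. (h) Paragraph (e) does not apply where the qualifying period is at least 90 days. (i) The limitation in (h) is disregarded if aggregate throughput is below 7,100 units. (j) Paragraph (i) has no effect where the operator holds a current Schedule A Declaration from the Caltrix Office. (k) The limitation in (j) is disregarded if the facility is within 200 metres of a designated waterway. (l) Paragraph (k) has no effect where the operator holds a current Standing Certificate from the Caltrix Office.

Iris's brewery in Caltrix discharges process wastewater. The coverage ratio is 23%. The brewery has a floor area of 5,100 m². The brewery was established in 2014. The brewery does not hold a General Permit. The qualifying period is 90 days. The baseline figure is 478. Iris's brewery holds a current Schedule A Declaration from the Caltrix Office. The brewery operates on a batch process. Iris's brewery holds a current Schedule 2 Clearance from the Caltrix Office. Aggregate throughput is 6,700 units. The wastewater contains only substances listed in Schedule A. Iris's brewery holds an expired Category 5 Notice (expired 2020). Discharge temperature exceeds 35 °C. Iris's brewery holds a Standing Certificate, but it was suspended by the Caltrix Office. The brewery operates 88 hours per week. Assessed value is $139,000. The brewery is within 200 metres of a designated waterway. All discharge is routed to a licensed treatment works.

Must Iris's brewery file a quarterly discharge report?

No — exception (e) applies; Iris's brewery is not required to file a quarterly discharge report.

Exception (a) fails — the facility's operating hours per week are 88, not under 88.
Exception (b) fails — no General Permit is held.
All of (c)'s requirements are met (a current Schedule 2 Clearance is held; the facility operates on a batch process). Turning to paragraph (g): (g) operates against (c): discharge temperature exceeds 35 °C. Exception (c) does not apply.
Exception (d) fails — the Category 5 Notice is not current.
Exception (e): the wastewater is Schedule-A-only; assessed value is $139,000, less than the $151,000 limit — every condition holds. Under paragraphs (h)–(l): (h) applies (the qualifying period is 90 days, meeting the 90 days threshold), but is overridden by (i): (i) is engaged — aggregate throughput is 6,700 units, below the 7,100 units limit. (j) would limit (i) — a current Schedule A Declaration is held — but (k) sets (j) aside: (k) operates against (j): the brewery is within 200 m of a designated waterway. (l) is not engaged (there is no Standing Certificate in force), so (k) stands. So (e) applies.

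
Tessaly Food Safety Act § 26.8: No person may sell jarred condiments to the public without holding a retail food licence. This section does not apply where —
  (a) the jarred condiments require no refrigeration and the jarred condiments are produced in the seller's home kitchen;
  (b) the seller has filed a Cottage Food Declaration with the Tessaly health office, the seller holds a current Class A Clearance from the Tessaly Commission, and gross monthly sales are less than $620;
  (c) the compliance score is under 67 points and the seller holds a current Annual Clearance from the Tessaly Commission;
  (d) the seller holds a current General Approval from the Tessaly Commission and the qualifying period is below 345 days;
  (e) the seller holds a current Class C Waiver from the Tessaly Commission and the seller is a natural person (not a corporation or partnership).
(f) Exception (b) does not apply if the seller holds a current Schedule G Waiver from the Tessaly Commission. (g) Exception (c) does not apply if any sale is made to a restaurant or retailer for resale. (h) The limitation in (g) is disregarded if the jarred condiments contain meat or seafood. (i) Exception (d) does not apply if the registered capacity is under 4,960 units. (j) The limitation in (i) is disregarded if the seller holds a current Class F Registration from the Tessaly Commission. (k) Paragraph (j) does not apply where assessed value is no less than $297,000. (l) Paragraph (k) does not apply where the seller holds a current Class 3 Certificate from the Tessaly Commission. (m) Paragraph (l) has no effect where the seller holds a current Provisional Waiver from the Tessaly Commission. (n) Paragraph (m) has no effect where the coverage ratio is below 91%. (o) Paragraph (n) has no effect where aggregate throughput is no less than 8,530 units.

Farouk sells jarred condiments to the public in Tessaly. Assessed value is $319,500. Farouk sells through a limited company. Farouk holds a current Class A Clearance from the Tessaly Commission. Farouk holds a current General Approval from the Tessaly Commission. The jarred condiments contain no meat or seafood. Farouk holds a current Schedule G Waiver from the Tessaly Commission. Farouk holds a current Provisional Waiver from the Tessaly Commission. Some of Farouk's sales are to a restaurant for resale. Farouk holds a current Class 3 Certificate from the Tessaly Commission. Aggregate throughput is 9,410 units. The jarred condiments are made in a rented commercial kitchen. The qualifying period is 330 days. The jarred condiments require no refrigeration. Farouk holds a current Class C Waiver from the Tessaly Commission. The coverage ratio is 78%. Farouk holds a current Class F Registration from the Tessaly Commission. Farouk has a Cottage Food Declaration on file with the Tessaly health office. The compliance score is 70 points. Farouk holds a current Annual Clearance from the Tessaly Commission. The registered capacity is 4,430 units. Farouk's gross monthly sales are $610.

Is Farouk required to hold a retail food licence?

Exception (a) does not apply: the jarred condiments are made in a commercial kitchen, not a home kitchen.
Exception (b) is satisfied on its face — a Cottage Food Declaration is on file; a current Class A Clearance is held; gross monthly sales are $610, less than the $620 limit. However, paragraph (f) must be considered: (f) operates against (b): a current Schedule G Waiver is held. Exception (b) does not apply.
Exception (c) requires that the compliance score is under 67 points; but the compliance score is 70 points, not under 67 points, so (c) is unavailable.
All of (d)'s requirements are met (a current General Approval is held; the qualifying period is 330 days, below the 345 days limit). Turning to paragraphs (i)–(o): (i) operates — the registered capacity is 4,430 units, under the 4,960 units limit. (j) would limit (i) — a current Class F Registration is held — but (k) sets (j) aside: (k) is triggered — assessed value is $319,500, meeting the $297,000 threshold. (l) operates (a current Class 3 Certificate is held), but is itself disapplied by (m): (m) operates against (l): a current Provisional Waiver is held. (n) would limit (m) — the coverage ratio is 78%, below the 91% limit — but (o) sets (n) aside: (o) operates against (n): aggregate throughput is 9,410 units, meeting the 8,530 units threshold. Exception (d) does not apply.
Exception (e) requires that the seller is a natural person (not a corporation or partnership); but the seller operates through a limited company, so (e) is unavailable.
Every exception is unavailable, so the rule governs.

Yes — Farouk must hold a retail food licence.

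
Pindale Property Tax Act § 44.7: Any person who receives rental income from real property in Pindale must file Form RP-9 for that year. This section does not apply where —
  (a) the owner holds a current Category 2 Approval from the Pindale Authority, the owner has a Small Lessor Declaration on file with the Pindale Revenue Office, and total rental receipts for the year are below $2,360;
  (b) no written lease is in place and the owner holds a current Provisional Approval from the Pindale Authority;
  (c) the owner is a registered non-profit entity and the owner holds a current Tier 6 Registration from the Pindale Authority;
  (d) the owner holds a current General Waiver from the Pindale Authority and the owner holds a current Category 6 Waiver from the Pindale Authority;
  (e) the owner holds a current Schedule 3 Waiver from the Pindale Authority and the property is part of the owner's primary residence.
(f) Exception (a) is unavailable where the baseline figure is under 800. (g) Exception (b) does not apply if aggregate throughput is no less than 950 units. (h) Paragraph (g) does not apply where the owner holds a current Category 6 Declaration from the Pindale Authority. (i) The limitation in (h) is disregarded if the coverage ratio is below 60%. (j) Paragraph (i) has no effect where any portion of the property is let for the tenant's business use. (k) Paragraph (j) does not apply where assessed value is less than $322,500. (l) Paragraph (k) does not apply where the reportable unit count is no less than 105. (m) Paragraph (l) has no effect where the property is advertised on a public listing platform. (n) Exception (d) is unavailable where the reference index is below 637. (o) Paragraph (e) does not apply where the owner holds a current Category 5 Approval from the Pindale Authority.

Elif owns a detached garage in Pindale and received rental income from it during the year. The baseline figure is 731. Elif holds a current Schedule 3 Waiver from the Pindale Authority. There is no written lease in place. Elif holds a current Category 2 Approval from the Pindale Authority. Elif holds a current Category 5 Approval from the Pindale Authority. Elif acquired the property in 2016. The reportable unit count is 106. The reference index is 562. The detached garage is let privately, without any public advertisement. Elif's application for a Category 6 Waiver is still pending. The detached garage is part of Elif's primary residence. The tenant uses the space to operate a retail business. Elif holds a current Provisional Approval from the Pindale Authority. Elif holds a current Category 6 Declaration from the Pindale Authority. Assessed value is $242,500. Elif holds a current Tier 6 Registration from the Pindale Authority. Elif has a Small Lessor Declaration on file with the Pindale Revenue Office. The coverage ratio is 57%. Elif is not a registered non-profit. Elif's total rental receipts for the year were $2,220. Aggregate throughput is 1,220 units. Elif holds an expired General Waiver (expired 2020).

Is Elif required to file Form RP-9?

No — exception (b) applies; Elif is not required to file Form RP-9.

Exception (a): a current Category 2 Approval is held; a Small Lessor Declaration is on file; total rental receipts for the year are $2,220, below the $2,360 limit — every condition holds. However, paragraph (f) must be considered: (f) applies — the baseline figure is 731, under the 800 limit. (a) is therefore removed.
All of (b)'s requirements are met (there is no written lease; a current Provisional Approval is held). As to paragraphs (g)–(m): (g) operates (aggregate throughput is 1,220 units, meeting the 950 units threshold), but yields to (h): (h) is engaged — a current Category 6 Declaration is held. (i) would limit (h) — the coverage ratio is 57%, below the 60% limit — but (j) sets (i) aside: (j) operates — the space is let for business use. (k) would limit (j) — assessed value is $242,500, less than the $322,500 limit — but (l) sets (k) aside: (l) operates — the reportable unit count is 106, meeting the 105 threshold. (m) is inapplicable (the property is let privately without advertisement), so (l) stands. Exception (b) stands.
Exception (c) requires that the owner is a registered non-profit entity; but Elif is not a registered non-profit, so (c) is unavailable.
Exception (d) fails — the General Waiver is not current.
Exception (e)'s conditions are all satisfied: a current Schedule 3 Waiver is held; the detached garage is part of the primary residence. However, paragraph (o) must be considered: (o) operates against (e): a current Category 5 Approval is held. (e) is therefore removed.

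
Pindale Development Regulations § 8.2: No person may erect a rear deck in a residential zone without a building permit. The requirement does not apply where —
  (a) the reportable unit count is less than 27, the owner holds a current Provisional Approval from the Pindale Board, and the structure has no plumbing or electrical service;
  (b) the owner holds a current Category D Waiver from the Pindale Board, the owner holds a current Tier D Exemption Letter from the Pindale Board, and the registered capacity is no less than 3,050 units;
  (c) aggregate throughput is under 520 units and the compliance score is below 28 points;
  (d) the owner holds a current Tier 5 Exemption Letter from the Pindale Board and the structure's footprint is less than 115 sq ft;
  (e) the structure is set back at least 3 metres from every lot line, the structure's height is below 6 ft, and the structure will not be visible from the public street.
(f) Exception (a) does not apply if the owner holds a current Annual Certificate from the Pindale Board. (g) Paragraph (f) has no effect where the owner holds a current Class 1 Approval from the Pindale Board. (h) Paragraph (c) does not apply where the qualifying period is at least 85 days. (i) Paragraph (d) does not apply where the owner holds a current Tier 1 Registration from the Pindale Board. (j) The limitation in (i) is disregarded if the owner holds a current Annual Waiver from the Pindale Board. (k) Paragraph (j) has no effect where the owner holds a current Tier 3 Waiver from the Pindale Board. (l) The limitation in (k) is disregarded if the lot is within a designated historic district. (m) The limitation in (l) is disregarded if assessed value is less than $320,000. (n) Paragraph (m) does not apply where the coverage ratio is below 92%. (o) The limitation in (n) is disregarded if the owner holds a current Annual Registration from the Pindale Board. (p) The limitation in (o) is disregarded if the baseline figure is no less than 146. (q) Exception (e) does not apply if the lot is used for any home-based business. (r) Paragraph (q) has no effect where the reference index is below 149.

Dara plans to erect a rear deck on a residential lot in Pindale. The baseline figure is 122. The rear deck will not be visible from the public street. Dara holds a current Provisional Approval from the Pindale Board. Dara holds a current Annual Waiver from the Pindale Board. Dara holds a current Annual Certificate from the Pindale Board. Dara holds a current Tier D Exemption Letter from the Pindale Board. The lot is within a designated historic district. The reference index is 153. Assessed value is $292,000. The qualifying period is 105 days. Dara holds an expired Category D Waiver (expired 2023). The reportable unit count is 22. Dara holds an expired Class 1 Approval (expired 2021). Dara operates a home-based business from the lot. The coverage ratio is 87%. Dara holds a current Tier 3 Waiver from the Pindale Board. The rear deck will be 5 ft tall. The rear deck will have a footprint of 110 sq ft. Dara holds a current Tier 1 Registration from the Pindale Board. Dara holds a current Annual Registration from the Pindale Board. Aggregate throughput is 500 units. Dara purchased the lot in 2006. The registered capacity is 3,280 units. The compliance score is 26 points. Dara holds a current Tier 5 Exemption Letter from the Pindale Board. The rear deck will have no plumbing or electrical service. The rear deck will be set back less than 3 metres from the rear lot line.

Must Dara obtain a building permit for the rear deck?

Yes — Dara must obtain a building permit.

Exception (a): the reportable unit count is 22, less than the 27 limit; a current Provisional Approval is held; there is no plumbing or electrical service — every condition holds. However, paragraphs (f)–(g) must be considered: (f) is triggered — a current Annual Certificate is held. (g), which would lift (f), does not operate here — there is no Class 1 Approval in force. Exception (a) does not apply.
Exception (b) does not apply: the Category D Waiver is not current.
All of (c)'s requirements are met (aggregate throughput is 500 units, under the 520 units limit; the compliance score is 26 points, below the 28 points limit). However, paragraph (h) must be considered: (h) operates against (c): the qualifying period is 105 days, meeting the 85 days threshold. So (c) is unavailable.
Exception (d) is satisfied on its face — a current Tier 5 Exemption Letter is held; the structure's footprint is 110 sq ft, less than the 115 sq ft limit. But: (i) applies — a current Tier 1 Registration is held. (j) is engaged (a current Annual Waiver is held), but is set aside by (k): (k) operates against (j): a current Tier 3 Waiver is held. (l) operates (the lot is in a historic district), but is overridden by (m): (m) operates against (l): assessed value is $292,000, less than the $320,000 limit. (n) would limit (m) — the coverage ratio is 87%, below the 92% limit — but (o) sets (n) aside: (o) operates against (n): a current Annual Registration is held. (p), which would lift (o), is not engaged — the baseline figure is 122, short of 146. So (d) is unavailable.
Exception (e) fails — the rear setback is under 3 m.
None of the exceptions is available; § 8.2 applies in full.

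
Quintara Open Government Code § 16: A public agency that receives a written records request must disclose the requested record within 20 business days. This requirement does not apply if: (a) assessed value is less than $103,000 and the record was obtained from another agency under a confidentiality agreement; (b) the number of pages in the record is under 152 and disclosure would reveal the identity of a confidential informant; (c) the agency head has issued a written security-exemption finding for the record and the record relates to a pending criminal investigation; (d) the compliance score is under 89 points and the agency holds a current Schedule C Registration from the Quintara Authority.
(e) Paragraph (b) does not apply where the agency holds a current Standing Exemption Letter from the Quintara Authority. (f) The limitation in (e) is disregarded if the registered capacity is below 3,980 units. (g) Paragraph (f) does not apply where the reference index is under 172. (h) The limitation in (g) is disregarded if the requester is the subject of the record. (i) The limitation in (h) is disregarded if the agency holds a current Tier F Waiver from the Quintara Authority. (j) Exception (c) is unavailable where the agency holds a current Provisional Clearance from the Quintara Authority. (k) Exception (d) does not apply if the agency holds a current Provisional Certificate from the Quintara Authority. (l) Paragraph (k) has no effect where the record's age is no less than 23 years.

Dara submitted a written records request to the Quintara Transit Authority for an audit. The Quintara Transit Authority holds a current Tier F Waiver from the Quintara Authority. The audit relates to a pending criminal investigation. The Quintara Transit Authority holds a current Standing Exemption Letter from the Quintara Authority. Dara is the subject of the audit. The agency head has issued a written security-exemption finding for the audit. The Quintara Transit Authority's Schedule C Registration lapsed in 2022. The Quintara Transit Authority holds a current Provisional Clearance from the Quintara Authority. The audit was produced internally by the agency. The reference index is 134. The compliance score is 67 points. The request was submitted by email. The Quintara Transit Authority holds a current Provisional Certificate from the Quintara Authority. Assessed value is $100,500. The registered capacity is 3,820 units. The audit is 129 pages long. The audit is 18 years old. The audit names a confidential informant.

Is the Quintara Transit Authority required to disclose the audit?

Exception (a) fails — the audit was produced internally.
Exception (b)'s conditions are all satisfied: the number of pages in the record is 129, under the 152 limit; the audit names a confidential informant. But applying paragraphs (e)–(i): (e) operates — a current Standing Exemption Letter is held. (f) would limit (e) — the registered capacity is 3,820 units, below the 3,980 units limit — but (g) sets (f) aside: (g) operates against (f): the reference index is 134, under the 172 limit. (h) is triggered (Dara is the subject of the audit), but is set aside by (i): (i) is triggered — a current Tier F Waiver is held. Exception (b) does not apply.
All of (c)'s requirements are met (a written security-exemption finding has been issued; the audit relates to a pending investigation). But: (j) is triggered — a current Provisional Clearance is held. Exception (c) does not apply.
Exception (d) requires that the agency holds a current Schedule C Registration from the Quintara Authority; but the Schedule C Registration is not current, so (d) is unavailable.
None of the exceptions is available; § 16 applies in full.

Yes — the Quintara Transit Authority must disclose the audit.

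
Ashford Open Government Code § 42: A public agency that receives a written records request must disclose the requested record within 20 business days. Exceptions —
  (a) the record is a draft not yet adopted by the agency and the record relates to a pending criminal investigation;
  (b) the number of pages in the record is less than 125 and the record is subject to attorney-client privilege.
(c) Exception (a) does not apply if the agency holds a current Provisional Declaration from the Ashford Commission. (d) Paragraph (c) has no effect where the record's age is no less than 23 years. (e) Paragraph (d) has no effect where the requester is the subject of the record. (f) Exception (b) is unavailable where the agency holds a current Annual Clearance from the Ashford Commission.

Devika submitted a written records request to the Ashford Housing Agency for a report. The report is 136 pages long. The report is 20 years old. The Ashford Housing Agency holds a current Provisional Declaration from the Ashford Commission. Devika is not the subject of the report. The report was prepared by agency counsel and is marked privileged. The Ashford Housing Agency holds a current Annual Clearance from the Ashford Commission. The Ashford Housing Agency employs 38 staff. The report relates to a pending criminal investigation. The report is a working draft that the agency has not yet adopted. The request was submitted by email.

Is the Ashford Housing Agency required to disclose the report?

Yes — the Ashford Housing Agency must disclose the report.

Exception (a): the report is an unadopted draft; the report relates to a pending investigation — every condition holds. But: (c) operates against (a): a current Provisional Declaration is held. (d), which would lift (c), is inapplicable — the record's age is 20 years, short of 23 years. So (a) is unavailable.
Exception (b) requires that the number of pages in the record is less than 125; but the number of pages in the record is 136, not less than 125, so (b) is unavailable.
No exception is made out. the Ashford Housing Agency falls within the general rule.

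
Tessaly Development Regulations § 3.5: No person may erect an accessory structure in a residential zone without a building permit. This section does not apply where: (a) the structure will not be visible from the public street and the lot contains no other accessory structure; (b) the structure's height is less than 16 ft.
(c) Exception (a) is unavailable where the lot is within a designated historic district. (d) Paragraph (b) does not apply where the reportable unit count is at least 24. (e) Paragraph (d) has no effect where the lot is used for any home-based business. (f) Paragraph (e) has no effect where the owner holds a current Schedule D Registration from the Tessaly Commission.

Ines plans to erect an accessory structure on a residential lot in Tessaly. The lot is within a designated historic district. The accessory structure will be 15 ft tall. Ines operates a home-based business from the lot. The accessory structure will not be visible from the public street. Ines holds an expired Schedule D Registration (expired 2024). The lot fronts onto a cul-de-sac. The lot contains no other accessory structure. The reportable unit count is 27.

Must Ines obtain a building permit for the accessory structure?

No — exception (b) applies; Ines does not need a building permit.

Exception (a)'s conditions are all satisfied: the structure will not be visible from the street; the lot has no other accessory structure. However, paragraph (c) must be considered: (c) operates against (a): the lot is in a historic district. So (a) is unavailable.
All of (b)'s requirements are met (the structure's height is 15 ft, less than the 16 ft limit). Under paragraphs (d)–(f): (d) would limit (b) — the reportable unit count is 27, meeting the 24 threshold — but (e) sets (d) aside: (e) operates against (d): a home-based business operates on the lot. (f), which would lift (e), is inapplicable — there is no Schedule D Registration in force. Exception (b) stands.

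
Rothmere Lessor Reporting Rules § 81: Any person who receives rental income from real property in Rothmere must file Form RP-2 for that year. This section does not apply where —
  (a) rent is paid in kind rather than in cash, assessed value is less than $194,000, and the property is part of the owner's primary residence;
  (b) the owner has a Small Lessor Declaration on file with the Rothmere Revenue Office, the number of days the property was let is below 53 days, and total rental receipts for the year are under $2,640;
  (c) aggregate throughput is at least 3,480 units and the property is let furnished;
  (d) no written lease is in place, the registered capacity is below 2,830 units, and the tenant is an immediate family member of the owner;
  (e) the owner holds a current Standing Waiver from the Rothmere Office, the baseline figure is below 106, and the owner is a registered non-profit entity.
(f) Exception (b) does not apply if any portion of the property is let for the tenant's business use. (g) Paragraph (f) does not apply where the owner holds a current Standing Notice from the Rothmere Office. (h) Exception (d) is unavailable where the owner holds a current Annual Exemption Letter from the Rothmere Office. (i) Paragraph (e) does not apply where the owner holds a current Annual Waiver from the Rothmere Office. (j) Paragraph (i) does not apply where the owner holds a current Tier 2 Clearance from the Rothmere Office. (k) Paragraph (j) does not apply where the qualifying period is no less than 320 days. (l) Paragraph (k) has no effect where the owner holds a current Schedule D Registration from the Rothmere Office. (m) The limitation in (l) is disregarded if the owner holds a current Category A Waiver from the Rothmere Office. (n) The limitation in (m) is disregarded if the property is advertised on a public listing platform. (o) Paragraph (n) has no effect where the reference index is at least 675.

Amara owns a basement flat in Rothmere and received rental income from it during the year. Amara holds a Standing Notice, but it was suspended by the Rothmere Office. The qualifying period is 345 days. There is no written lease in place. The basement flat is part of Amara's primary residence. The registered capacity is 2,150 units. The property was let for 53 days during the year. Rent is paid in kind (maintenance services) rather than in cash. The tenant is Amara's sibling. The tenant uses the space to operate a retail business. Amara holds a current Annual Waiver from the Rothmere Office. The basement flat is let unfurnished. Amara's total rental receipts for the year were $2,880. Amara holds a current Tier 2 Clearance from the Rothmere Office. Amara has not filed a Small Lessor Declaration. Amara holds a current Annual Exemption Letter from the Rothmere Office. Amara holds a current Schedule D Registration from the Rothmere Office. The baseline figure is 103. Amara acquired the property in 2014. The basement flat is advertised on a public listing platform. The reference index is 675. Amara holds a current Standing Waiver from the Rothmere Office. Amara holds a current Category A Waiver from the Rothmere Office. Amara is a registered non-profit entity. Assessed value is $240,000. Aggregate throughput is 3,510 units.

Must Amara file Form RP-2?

Yes — Amara must file Form RP-2.

Exception (a) requires that assessed value is less than $194,000; but assessed value is $240,000, not less than $194,000, so (a) is unavailable.
Exception (b) does not apply: no Small Lessor Declaration is on file.
Exception (c) does not apply: the property is let unfurnished.
All of (d)'s requirements are met (there is no written lease; the registered capacity is 2,150 units, below the 2,830 units limit; the tenant is an immediate family member). Turning to paragraph (h): (h) operates against (d): a current Annual Exemption Letter is held. Exception (d) does not apply.
Exception (e) is satisfied on its face — a current Standing Waiver is held; the baseline figure is 103, below the 106 limit; Amara is a registered non-profit. But: (i) is triggered — a current Annual Waiver is held. (j) would limit (i) — a current Tier 2 Clearance is held — but (k) sets (j) aside: (k) is engaged — the qualifying period is 345 days, meeting the 320 days threshold. (l) would limit (k) — a current Schedule D Registration is held — but (m) sets (l) aside: (m) operates against (l): a current Category A Waiver is held. (n) applies (the property is publicly advertised), but is itself disapplied by (o): (o) operates — the reference index is 675, meeting the 675 threshold. So (e) is unavailable.
No exception is made out. Amara falls within the general rule.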